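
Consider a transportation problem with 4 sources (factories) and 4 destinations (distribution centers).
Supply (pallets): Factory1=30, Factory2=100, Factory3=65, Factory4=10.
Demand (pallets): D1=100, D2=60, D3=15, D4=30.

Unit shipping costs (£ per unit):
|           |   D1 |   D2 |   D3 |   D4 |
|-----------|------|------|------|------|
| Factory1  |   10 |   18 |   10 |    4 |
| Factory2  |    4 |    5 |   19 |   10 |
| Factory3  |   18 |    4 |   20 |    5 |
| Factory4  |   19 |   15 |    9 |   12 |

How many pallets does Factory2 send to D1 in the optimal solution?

The minimum-cost plan:
  Factory1→D3: 5 pallets
  Factory1→D4: 25 pallets
  Factory2→D1: 100 pallets
  Factory3→D2: 60 pallets
  Factory3→D4: 5 pallets
  Factory4→D3: 10 pallets
Total cost = £905.
So Factory2→D1 carries 100 pallets.

100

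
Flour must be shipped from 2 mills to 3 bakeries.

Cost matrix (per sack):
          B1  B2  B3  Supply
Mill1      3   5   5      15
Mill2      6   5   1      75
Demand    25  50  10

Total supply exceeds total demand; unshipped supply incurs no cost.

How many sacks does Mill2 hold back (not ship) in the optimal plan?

An optimal plan:
  Mill1 to B1: 15 × 3 = 45
  Mill2 to B1: 10 × 6 = 60
  Mill2 to B2: 50 × 5 = 250
  Mill2 to B3: 10 × 1 = 10
Total cost = 365.
Mill2 ships 70 of its 75, leaving 5.

5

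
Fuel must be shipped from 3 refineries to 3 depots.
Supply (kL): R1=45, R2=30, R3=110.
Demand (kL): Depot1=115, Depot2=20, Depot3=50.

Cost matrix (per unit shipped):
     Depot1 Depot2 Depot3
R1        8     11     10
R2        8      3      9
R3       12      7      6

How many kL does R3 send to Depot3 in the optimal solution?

The minimum-cost plan:
  R1→Depot1: 45 × 8 = 360
  R2→Depot1: 10 × 8 = 80
  R2→Depot2: 20 × 3 = 60
  R3→Depot1: 60 × 12 = 720
  R3→Depot3: 50 × 6 = 300
Total cost = 1520.
So R3→Depot3 carries 50 kL.

50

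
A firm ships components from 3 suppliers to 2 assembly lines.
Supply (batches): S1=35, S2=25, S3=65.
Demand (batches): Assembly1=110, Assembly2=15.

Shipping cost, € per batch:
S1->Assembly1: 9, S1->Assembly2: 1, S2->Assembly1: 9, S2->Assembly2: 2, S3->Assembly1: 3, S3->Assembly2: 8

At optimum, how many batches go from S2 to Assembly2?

The minimum-cost plan:
  S1 to Assembly1: 20 × €9 = €180
  S1 to Assembly2: 15 × €1 = €15
  S2 to Assembly1: 25 × €9 = €225
  S3 to Assembly1: 65 × €3 = €195
Total cost = €615.
The route S2→Assembly2 is not used.

0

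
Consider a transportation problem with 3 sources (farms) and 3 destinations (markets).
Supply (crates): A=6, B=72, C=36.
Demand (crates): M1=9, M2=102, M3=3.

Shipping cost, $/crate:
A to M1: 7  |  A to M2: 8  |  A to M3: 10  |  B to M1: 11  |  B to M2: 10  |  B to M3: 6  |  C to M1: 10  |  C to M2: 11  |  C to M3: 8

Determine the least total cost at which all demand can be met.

1143

An optimal shipping plan:
  A→M2: 6 × $8 = $48
  B→M2: 69 × $10 = $690
  B→M3: 3 × $6 = $18
  C→M1: 9 × $10 = $90
  C→M2: 27 × $11 = $297
Total = 48 + 690 + 18 + 90 + 297 = $1143.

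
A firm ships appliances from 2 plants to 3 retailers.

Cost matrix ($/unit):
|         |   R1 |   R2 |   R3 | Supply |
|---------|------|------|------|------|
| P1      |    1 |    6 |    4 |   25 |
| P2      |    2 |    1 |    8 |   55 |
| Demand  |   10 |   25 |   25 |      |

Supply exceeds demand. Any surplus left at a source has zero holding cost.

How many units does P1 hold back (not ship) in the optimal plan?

An optimal plan:
  P1 to R3: 25 units
  P2 to R1: 10 units
  P2 to R2: 25 units
Total cost = $145.
P1 ships 25 of its 25, leaving 0.

0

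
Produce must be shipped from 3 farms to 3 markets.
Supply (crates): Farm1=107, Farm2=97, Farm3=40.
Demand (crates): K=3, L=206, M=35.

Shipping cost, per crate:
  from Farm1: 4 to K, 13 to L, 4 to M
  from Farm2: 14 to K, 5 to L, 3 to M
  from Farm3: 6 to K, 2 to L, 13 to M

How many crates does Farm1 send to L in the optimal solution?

69

Optimal shipments:
  Farm1–K: 3 × 4 = 12
  Farm1–L: 69 × 13 = 897
  Farm1–M: 35 × 4 = 140
  Farm2–L: 97 × 5 = 485
  Farm3–L: 40 × 2 = 80
Total cost = 1614.
So Farm1→L carries 69 crates.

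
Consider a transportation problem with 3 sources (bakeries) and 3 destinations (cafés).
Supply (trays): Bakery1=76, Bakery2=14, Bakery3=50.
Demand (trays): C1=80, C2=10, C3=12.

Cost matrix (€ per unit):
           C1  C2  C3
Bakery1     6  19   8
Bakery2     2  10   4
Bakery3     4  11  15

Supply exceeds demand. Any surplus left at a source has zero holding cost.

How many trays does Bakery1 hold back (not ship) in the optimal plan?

Minimum-cost shipments:
  Bakery1 to C1: 26 × €6 = €156
  Bakery1 to C3: 12 × €8 = €96
  Bakery2 to C1: 14 × €2 = €28
  Bakery3 to C1: 40 × €4 = €160
  Bakery3 to C2: 10 × €11 = €110
Total cost = €550.
Bakery1 ships 38 of its 76, leaving 38.

38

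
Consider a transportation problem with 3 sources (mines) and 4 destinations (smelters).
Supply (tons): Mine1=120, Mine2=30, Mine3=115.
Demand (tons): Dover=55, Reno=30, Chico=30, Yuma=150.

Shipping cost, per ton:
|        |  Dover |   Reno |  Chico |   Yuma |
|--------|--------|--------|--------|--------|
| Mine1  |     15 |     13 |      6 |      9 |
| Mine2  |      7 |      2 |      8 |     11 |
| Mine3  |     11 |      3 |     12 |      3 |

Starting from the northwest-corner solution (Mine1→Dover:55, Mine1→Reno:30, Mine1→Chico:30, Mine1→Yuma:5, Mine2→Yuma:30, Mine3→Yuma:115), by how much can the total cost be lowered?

Current plan cost = 55·15 + 30·13 + 30·6 + 5·9 + 30·11 + 115·3 = 2115.
Optimal plan:
  Mine1–Dover: 25 × 15 = 375
  Mine1–Chico: 30 × 6 = 180
  Mine1–Yuma: 65 × 9 = 585
  Mine2–Dover: 30 × 7 = 210
  Mine3–Reno: 30 × 3 = 90
  Mine3–Yuma: 85 × 3 = 255
Optimal cost = 1695.
Saving = 2115 − 1695 = 420.

420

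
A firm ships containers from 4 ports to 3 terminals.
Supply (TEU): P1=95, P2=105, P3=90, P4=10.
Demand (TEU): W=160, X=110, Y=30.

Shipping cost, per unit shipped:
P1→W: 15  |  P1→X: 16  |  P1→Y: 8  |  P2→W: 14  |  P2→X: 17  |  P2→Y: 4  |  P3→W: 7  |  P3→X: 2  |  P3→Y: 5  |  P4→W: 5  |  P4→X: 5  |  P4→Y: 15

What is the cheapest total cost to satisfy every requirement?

2835

A cheapest plan:
  P1 to W: 85 × 15 = 1275
  P1 to X: 10 × 16 = 160
  P2 to W: 75 × 14 = 1050
  P2 to Y: 30 × 4 = 120
  P3 to X: 90 × 2 = 180
  P4 to X: 10 × 5 = 50
Total = 1275 + 160 + 1050 + 120 + 180 + 50 = 2835.
(Supply check: P1 ships 95; P2 ships 105; P3 ships 90; P4 ships 10.)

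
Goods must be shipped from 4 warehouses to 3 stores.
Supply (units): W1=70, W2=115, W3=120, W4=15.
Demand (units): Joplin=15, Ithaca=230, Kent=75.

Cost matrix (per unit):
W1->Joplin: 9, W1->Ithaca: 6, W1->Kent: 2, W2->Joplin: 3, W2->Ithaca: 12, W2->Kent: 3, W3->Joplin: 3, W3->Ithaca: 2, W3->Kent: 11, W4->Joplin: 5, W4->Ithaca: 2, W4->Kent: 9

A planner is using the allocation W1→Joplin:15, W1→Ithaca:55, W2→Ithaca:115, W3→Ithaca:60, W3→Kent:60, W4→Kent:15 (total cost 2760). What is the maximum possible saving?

1500

Current plan cost = 15·9 + 55·6 + 115·12 + 60·2 + 60·11 + 15·9 = 2760.
Optimal plan:
  W1->Ithaca: 70 × 6 = 420
  W2->Joplin: 15 × 3 = 45
  W2->Ithaca: 25 × 12 = 300
  W2->Kent: 75 × 3 = 225
  W3->Ithaca: 120 × 2 = 240
  W4->Ithaca: 15 × 2 = 30
Optimal cost = 1260.
Saving = 2760 − 1260 = 1500.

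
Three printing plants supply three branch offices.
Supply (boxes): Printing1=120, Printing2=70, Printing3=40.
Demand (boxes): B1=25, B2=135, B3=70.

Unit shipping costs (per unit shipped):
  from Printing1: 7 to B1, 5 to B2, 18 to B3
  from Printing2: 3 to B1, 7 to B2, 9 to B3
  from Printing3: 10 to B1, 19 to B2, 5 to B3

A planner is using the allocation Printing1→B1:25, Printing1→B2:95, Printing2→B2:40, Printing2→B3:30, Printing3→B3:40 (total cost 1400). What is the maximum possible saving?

150

Current plan cost = 25·7 + 95·5 + 40·7 + 30·9 + 40·5 = 1400.
Optimal plan:
  Printing1–B2: 120 boxes
  Printing2–B1: 25 boxes
  Printing2–B2: 15 boxes
  Printing2–B3: 30 boxes
  Printing3–B3: 40 boxes
Optimal cost = 1250.
Saving = 1400 − 1250 = 150.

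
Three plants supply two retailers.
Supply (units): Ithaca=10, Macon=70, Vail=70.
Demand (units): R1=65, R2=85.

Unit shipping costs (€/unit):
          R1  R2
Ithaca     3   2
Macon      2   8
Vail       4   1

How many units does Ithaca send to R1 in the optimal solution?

0

Solving gives:
  Ithaca->R2: 10 × €2 = €20
  Macon->R1: 65 × €2 = €130
  Macon->R2: 5 × €8 = €40
  Vail->R2: 70 × €1 = €70
Total cost = €260.
The route Ithaca→R1 is not used.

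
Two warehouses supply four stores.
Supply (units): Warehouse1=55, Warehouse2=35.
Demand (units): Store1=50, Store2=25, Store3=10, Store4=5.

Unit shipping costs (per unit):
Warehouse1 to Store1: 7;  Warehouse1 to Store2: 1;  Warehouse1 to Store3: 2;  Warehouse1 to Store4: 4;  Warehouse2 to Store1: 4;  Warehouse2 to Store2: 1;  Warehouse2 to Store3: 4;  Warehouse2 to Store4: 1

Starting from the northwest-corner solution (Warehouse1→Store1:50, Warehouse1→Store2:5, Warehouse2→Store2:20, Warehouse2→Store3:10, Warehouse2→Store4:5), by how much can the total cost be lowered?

110

Current plan cost = 50·7 + 5·1 + 20·1 + 10·4 + 5·1 = 420.
Optimal plan:
  Warehouse1–Store1: 15 × 7 = 105
  Warehouse1–Store2: 25 × 1 = 25
  Warehouse1–Store3: 10 × 2 = 20
  Warehouse1–Store4: 5 × 4 = 20
  Warehouse2–Store1: 35 × 4 = 140
Optimal cost = 310.
Saving = 420 − 310 = 110.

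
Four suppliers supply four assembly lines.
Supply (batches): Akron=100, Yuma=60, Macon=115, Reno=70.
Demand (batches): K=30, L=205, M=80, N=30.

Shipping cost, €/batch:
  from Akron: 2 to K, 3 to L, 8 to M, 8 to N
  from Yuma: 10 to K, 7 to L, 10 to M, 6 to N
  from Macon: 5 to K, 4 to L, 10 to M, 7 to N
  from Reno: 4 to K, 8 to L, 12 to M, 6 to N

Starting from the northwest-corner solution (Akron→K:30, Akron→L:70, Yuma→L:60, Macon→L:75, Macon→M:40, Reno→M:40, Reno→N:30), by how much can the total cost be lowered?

Current plan cost = 30·2 + 70·3 + 60·7 + 75·4 + 40·10 + 40·12 + 30·6 = €2050.
Optimal plan:
  Akron->L: 90 × €3 = €270
  Akron->M: 10 × €8 = €80
  Yuma->M: 60 × €10 = €600
  Macon->L: 115 × €4 = €460
  Reno->K: 30 × €4 = €120
  Reno->M: 10 × €12 = €120
  Reno->N: 30 × €6 = €180
Optimal cost = €1830.
Saving = 2050 − 1830 = €220.

220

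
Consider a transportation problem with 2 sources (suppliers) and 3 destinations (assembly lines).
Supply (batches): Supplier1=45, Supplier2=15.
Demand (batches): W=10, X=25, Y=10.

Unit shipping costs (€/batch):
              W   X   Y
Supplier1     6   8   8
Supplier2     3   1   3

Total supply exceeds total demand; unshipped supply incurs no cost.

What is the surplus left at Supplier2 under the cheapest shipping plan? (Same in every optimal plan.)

An optimal plan:
  Supplier1–W: 10 × €6 = €60
  Supplier1–X: 10 × €8 = €80
  Supplier1–Y: 10 × €8 = €80
  Supplier2–X: 15 × €1 = €15
Total cost = €235.
Supplier2 ships 15 of its 15, leaving 0.

0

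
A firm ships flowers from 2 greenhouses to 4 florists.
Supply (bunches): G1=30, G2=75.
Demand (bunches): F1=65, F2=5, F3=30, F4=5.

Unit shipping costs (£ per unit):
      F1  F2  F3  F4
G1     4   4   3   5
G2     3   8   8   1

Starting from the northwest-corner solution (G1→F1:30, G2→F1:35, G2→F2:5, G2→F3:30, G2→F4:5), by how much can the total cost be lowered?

180

Current plan cost = 30·4 + 35·3 + 5·8 + 30·8 + 5·1 = £510.
Optimal plan:
  G1–F3: 30 bunches
  G2–F1: 65 bunches
  G2–F2: 5 bunches
  G2–F4: 5 bunches
Optimal cost = £330.
Saving = 510 − 330 = £180.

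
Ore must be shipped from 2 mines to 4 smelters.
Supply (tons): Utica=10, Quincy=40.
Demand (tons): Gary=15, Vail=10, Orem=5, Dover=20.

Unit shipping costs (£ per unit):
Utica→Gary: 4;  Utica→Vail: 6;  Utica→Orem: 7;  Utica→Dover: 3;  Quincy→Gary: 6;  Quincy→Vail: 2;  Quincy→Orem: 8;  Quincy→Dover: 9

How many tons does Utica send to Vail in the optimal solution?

0

Solving gives:
  Utica–Dover: 10 × £3 = £30
  Quincy–Gary: 15 × £6 = £90
  Quincy–Vail: 10 × £2 = £20
  Quincy–Orem: 5 × £8 = £40
  Quincy–Dover: 10 × £9 = £90
Total cost = £270.
The route Utica→Vail is not used.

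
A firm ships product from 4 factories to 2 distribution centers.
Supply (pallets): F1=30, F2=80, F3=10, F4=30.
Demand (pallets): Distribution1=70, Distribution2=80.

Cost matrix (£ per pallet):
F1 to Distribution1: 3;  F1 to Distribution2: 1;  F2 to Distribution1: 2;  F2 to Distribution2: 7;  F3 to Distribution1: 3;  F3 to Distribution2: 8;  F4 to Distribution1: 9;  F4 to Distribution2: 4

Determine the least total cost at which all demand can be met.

440

One minimum-cost allocation:
  F1->Distribution2: 30 × £1 = £30
  F2->Distribution1: 60 × £2 = £120
  F2->Distribution2: 20 × £7 = £140
  F3->Distribution1: 10 × £3 = £30
  F4->Distribution2: 30 × £4 = £120
Total = 30 + 120 + 140 + 30 + 120 = £440.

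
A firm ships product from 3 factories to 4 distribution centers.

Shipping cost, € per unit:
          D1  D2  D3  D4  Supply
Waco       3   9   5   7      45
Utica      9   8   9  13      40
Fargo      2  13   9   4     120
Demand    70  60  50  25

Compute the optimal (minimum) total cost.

1090

Optimal allocation:
  Waco→D2: 20 × €9 = €180
  Waco→D3: 25 × €5 = €125
  Utica→D2: 40 × €8 = €320
  Fargo→D1: 70 × €2 = €140
  Fargo→D3: 25 × €9 = €225
  Fargo→D4: 25 × €4 = €100
Total = 180 + 125 + 320 + 140 + 225 + 100 = €1090.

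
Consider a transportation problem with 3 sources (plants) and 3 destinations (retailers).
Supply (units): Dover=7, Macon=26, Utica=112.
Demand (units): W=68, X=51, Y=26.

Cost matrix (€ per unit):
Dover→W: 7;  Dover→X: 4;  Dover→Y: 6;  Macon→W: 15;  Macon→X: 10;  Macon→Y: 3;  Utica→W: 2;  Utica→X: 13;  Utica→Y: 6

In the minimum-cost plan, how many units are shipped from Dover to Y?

0

Solving gives:
  Dover to X: 7 × €4 = €28
  Macon to Y: 26 × €3 = €78
  Utica to W: 68 × €2 = €136
  Utica to X: 44 × €13 = €572
Total cost = €814.
The route Dover→Y is not used.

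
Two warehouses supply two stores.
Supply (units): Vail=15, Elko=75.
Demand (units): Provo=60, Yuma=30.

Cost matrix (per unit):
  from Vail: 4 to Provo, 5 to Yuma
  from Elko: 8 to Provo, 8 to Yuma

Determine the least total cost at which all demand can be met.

Optimal allocation:
  Vail–Provo: 15 units
  Elko–Provo: 45 units
  Elko–Yuma: 30 units
Total cost = 660.

660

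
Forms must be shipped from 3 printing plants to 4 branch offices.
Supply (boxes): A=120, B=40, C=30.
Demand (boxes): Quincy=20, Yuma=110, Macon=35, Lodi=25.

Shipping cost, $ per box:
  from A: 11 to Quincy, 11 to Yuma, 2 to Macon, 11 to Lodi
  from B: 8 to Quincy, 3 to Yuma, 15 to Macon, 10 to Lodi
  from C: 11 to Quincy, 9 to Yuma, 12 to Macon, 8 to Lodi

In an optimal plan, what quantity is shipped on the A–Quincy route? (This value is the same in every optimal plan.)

Solving gives:
  A->Quincy: 20 boxes
  A->Yuma: 65 boxes
  A->Macon: 35 boxes
  B->Yuma: 40 boxes
  C->Yuma: 5 boxes
  C->Lodi: 25 boxes
Total cost = $1370.
So A→Quincy carries 20 boxes.

20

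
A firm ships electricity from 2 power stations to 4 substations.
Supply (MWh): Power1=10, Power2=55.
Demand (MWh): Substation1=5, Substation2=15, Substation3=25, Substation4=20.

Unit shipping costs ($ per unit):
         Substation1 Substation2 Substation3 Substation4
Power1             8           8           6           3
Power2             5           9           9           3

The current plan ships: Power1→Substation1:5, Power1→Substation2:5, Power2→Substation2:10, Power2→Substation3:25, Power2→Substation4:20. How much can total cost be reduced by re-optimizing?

40

Current plan cost = 5·8 + 5·8 + 10·9 + 25·9 + 20·3 = $455.
Optimal plan:
  Power1->Substation3: 10 MWh
  Power2->Substation1: 5 MWh
  Power2->Substation2: 15 MWh
  Power2->Substation3: 15 MWh
  Power2->Substation4: 20 MWh
Optimal cost = $415.
Saving = 455 − 415 = $40.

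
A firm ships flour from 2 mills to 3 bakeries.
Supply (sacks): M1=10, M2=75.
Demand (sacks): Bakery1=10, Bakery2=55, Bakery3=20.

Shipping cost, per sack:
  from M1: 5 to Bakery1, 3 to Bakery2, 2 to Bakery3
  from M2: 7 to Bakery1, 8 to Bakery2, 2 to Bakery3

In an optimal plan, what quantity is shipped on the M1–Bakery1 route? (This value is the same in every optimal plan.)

0

Solving gives:
  M1->Bakery2: 10 sacks
  M2->Bakery1: 10 sacks
  M2->Bakery2: 45 sacks
  M2->Bakery3: 20 sacks
Total cost = 500.
The route M1→Bakery1 is not used.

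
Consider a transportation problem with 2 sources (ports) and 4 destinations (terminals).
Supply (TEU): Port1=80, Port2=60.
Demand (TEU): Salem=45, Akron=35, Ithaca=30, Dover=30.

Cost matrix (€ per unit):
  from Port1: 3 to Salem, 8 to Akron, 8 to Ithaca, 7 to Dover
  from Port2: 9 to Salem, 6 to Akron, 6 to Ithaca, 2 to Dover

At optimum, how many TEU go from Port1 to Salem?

Solving gives:
  Port1 to Salem: 45 TEU
  Port1 to Akron: 35 TEU
  Port2 to Ithaca: 30 TEU
  Port2 to Dover: 30 TEU
Total cost = €655.
So Port1→Salem carries 45 TEU.

45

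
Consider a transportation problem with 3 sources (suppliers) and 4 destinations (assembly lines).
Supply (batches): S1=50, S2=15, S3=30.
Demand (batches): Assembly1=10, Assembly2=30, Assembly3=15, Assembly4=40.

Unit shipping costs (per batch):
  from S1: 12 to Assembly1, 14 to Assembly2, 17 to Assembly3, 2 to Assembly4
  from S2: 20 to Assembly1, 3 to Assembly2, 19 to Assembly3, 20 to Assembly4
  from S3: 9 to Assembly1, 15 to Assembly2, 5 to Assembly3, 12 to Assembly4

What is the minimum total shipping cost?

505

An optimal shipping plan:
  S1->Assembly2: 10 batches
  S1->Assembly4: 40 batches
  S2->Assembly2: 15 batches
  S3->Assembly1: 10 batches
  S3->Assembly2: 5 batches
  S3->Assembly3: 15 batches
Total cost = 505.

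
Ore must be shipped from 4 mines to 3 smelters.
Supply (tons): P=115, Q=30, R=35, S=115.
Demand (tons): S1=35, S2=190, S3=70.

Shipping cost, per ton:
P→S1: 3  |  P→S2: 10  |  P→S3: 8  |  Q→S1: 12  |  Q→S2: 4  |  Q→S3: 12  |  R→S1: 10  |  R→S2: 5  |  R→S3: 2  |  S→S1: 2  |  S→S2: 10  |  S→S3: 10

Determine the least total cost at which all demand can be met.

An optimal shipping plan:
  P->S2: 80 × 10 = 800
  P->S3: 35 × 8 = 280
  Q->S2: 30 × 4 = 120
  R->S3: 35 × 2 = 70
  S->S1: 35 × 2 = 70
  S->S2: 80 × 10 = 800
Total = 800 + 280 + 120 + 70 + 70 + 800 = 2140.

2140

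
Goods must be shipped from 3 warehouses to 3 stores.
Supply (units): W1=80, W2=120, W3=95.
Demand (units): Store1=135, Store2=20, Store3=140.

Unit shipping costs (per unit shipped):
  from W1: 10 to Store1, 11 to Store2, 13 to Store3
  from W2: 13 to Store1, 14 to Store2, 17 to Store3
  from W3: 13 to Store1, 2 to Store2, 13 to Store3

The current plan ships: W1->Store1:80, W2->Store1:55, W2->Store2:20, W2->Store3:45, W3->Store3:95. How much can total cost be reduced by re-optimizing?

225

Current plan cost = 80·10 + 55·13 + 20·14 + 45·17 + 95·13 = 3795.
Optimal plan:
  W1->Store1: 15 × 10 = 150
  W1->Store3: 65 × 13 = 845
  W2->Store1: 120 × 13 = 1560
  W3->Store2: 20 × 2 = 40
  W3->Store3: 75 × 13 = 975
Optimal cost = 3570.
Saving = 3795 − 3570 = 225.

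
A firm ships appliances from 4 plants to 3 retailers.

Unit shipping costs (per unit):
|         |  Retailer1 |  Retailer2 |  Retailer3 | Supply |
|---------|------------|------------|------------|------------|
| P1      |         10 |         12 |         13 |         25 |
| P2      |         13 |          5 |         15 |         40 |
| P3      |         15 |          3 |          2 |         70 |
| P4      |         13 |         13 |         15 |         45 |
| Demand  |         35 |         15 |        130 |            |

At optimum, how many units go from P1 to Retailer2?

Solving gives:
  P1–Retailer1: 25 × 10 = 250
  P2–Retailer1: 10 × 13 = 130
  P2–Retailer2: 15 × 5 = 75
  P2–Retailer3: 15 × 15 = 225
  P3–Retailer3: 70 × 2 = 140
  P4–Retailer3: 45 × 15 = 675
Total cost = 1495.
The route P1→Retailer2 is not used.

0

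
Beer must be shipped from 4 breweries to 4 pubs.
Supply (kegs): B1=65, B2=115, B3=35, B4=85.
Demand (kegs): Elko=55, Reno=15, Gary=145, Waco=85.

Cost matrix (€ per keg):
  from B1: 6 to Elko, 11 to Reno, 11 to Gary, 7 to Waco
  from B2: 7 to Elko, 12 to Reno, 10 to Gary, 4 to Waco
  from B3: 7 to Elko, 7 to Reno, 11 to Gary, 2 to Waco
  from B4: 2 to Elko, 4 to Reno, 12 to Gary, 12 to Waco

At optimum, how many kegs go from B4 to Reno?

15

The minimum-cost plan:
  B1–Gary: 65 × €11 = €715
  B2–Gary: 65 × €10 = €650
  B2–Waco: 50 × €4 = €200
  B3–Waco: 35 × €2 = €70
  B4–Elko: 55 × €2 = €110
  B4–Reno: 15 × €4 = €60
  B4–Gary: 15 × €12 = €180
Total cost = €1985.
So B4→Reno carries 15 kegs.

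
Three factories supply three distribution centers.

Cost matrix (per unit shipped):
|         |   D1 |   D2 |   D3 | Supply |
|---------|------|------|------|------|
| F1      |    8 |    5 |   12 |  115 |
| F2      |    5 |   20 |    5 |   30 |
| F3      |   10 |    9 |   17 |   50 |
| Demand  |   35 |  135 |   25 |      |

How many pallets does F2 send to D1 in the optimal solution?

5

Solving gives:
  F1 to D2: 115 pallets
  F2 to D1: 5 pallets
  F2 to D3: 25 pallets
  F3 to D1: 30 pallets
  F3 to D2: 20 pallets
Total cost = 1205.
So F2→D1 carries 5 pallets.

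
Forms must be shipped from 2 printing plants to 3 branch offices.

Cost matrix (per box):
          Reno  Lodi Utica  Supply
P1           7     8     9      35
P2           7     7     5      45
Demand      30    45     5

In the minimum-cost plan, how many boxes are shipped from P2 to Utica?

Solving gives:
  P1->Reno: 30 boxes
  P1->Lodi: 5 boxes
  P2->Lodi: 40 boxes
  P2->Utica: 5 boxes
Total cost = 555.
So P2→Utica carries 5 boxes.

5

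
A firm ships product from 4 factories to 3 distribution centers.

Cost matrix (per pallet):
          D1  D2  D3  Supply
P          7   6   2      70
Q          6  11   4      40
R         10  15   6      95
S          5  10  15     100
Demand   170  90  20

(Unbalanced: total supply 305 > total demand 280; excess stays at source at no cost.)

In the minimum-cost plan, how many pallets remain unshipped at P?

An optimal plan:
  P→D2: 70 × 6 = 420
  Q→D1: 40 × 6 = 240
  R→D1: 50 × 10 = 500
  R→D3: 20 × 6 = 120
  S→D1: 80 × 5 = 400
  S→D2: 20 × 10 = 200
Total cost = 1880.
P ships 70 of its 70, leaving 0.

0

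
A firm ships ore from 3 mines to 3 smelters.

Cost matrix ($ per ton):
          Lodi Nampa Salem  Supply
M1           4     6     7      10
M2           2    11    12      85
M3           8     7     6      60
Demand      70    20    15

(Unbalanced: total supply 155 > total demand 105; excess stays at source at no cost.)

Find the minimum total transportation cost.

One minimum-cost allocation:
  M1–Nampa: 10 × $6 = $60
  M2–Lodi: 70 × $2 = $140
  M3–Nampa: 10 × $7 = $70
  M3–Salem: 15 × $6 = $90
Total = 60 + 140 + 70 + 90 = $360.

360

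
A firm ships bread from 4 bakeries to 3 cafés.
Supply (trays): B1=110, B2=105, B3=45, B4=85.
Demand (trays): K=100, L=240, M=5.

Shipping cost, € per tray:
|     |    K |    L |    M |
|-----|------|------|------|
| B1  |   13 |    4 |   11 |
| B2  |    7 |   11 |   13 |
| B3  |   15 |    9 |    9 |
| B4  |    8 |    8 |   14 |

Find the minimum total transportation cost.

2280

A cheapest plan:
  B1→L: 110 trays
  B2→K: 100 trays
  B2→L: 5 trays
  B3→L: 40 trays
  B3→M: 5 trays
  B4→L: 85 trays
Total cost = €2280.
(Supply check: B1 ships 110; B2 ships 105; B3 ships 45; B4 ships 85.)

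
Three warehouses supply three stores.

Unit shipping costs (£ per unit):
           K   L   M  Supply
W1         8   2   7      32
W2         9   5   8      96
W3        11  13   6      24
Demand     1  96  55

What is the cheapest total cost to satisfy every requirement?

785

Optimal allocation:
  W1->L: 32 × £2 = £64
  W2->K: 1 × £9 = £9
  W2->L: 64 × £5 = £320
  W2->M: 31 × £8 = £248
  W3->M: 24 × £6 = £144
Total = 64 + 9 + 320 + 248 + 144 = £785.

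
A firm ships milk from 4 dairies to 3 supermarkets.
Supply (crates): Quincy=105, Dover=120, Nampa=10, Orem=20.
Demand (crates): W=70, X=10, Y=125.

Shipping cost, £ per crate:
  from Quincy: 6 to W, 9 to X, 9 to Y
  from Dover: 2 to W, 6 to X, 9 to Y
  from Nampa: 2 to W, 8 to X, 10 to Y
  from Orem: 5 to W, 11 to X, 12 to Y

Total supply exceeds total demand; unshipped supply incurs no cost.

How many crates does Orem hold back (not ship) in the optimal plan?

Minimum-cost shipments:
  Quincy→Y: 105 × £9 = £945
  Dover→W: 60 × £2 = £120
  Dover→X: 10 × £6 = £60
  Dover→Y: 20 × £9 = £180
  Nampa→W: 10 × £2 = £20
Total cost = £1325.
Orem ships 0 of its 20, leaving 20.

20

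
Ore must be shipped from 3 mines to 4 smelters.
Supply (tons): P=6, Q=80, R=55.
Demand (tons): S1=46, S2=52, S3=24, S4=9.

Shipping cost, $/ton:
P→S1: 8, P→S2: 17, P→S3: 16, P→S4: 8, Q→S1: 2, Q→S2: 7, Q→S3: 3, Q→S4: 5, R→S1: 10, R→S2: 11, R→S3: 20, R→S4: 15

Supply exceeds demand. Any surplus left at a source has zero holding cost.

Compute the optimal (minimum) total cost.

One minimum-cost allocation:
  P–S4: 6 tons
  Q–S1: 46 tons
  Q–S2: 7 tons
  Q–S3: 24 tons
  Q–S4: 3 tons
  R–S2: 45 tons
Total cost = $771.
(Supply check: P ships 6; Q ships 80; R ships 45.)

771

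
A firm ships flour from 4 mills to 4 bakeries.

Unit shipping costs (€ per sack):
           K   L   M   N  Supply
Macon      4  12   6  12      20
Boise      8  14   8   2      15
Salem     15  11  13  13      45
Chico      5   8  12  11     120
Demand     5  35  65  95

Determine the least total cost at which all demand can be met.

Optimal allocation:
  Macon->M: 20 × €6 = €120
  Boise->N: 15 × €2 = €30
  Salem->M: 45 × €13 = €585
  Chico->K: 5 × €5 = €25
  Chico->L: 35 × €8 = €280
  Chico->N: 80 × €11 = €880
Total = 120 + 30 + 585 + 25 + 280 + 880 = €1920.
(Supply check: Macon ships 20; Boise ships 15; Salem ships 45; Chico ships 120.)

1920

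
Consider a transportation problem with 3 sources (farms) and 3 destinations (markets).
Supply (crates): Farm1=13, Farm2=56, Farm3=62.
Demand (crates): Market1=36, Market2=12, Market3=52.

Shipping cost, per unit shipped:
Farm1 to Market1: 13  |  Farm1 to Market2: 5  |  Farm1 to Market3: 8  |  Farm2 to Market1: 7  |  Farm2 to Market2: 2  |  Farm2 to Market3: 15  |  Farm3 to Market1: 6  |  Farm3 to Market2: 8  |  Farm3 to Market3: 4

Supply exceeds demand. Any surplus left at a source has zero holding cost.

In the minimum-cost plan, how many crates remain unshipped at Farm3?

0

An optimal plan:
  Farm2->Market1: 26 × 7 = 182
  Farm2->Market2: 12 × 2 = 24
  Farm3->Market1: 10 × 6 = 60
  Farm3->Market3: 52 × 4 = 208
Total cost = 474.
Farm3 ships 62 of its 62, leaving 0.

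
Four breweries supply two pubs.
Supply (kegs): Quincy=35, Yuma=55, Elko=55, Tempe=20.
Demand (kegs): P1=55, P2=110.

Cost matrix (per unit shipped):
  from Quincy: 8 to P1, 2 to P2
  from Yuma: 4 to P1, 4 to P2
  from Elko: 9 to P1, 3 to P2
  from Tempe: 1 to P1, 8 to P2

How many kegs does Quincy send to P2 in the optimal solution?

35

Optimal shipments:
  Quincy to P2: 35 kegs
  Yuma to P1: 35 kegs
  Yuma to P2: 20 kegs
  Elko to P2: 55 kegs
  Tempe to P1: 20 kegs
Total cost = 475.
So Quincy→P2 carries 35 kegs.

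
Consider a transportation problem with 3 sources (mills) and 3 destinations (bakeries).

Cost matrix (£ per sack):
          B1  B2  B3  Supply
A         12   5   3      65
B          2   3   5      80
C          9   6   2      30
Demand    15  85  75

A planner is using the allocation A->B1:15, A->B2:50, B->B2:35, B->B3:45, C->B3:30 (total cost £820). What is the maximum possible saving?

300

Current plan cost = 15·12 + 50·5 + 35·3 + 45·5 + 30·2 = £820.
Optimal plan:
  A→B2: 20 × £5 = £100
  A→B3: 45 × £3 = £135
  B→B1: 15 × £2 = £30
  B→B2: 65 × £3 = £195
  C→B3: 30 × £2 = £60
Optimal cost = £520.
Saving = 820 − 520 = £300.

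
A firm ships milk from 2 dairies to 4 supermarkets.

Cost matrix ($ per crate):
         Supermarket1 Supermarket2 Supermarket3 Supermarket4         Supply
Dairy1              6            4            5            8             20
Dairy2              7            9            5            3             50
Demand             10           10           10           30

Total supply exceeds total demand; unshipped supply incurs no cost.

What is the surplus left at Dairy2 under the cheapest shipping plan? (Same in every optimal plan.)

10

An optimal plan:
  Dairy1->Supermarket1: 10 × $6 = $60
  Dairy1->Supermarket2: 10 × $4 = $40
  Dairy2->Supermarket3: 10 × $5 = $50
  Dairy2->Supermarket4: 30 × $3 = $90
Total cost = $240.
Dairy2 ships 40 of its 50, leaving 10.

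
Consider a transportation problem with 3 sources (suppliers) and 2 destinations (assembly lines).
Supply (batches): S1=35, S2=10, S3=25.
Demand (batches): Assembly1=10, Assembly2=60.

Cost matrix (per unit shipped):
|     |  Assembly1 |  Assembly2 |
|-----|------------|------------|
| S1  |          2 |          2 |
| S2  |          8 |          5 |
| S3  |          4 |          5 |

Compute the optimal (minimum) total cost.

235

One minimum-cost allocation:
  S1 to Assembly2: 35 × 2 = 70
  S2 to Assembly2: 10 × 5 = 50
  S3 to Assembly1: 10 × 4 = 40
  S3 to Assembly2: 15 × 5 = 75
Total = 70 + 50 + 40 + 75 = 235.
(Supply check: S1 ships 35; S2 ships 10; S3 ships 25.)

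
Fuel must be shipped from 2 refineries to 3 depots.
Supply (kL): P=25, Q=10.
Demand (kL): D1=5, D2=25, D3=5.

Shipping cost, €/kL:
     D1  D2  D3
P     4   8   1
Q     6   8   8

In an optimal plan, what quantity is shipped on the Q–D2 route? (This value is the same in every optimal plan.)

Optimal shipments:
  P->D1: 5 × €4 = €20
  P->D2: 15 × €8 = €120
  P->D3: 5 × €1 = €5
  Q->D2: 10 × €8 = €80
Total cost = €225.
So Q→D2 carries 10 kL.

10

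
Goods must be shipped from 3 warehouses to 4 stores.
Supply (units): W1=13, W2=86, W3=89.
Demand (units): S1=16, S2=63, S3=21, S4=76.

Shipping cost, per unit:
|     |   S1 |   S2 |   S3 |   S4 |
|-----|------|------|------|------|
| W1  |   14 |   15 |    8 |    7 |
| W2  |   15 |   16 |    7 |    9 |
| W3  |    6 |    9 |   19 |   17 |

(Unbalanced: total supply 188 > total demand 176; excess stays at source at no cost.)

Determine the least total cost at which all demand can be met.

An optimal shipping plan:
  W1–S4: 13 × 7 = 91
  W2–S3: 21 × 7 = 147
  W2–S4: 63 × 9 = 567
  W3–S1: 16 × 6 = 96
  W3–S2: 63 × 9 = 567
Total = 91 + 147 + 567 + 96 + 567 = 1468.

1468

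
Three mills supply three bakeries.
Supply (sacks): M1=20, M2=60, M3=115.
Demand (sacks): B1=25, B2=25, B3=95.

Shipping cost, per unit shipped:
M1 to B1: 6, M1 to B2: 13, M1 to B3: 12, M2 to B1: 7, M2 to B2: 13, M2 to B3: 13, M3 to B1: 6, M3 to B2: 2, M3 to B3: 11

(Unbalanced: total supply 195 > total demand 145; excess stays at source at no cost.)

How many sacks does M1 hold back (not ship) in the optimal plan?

0

Minimum-cost shipments:
  M1→B1: 15 × 6 = 90
  M1→B3: 5 × 12 = 60
  M2→B1: 10 × 7 = 70
  M3→B2: 25 × 2 = 50
  M3→B3: 90 × 11 = 990
Total cost = 1260.
M1 ships 20 of its 20, leaving 0.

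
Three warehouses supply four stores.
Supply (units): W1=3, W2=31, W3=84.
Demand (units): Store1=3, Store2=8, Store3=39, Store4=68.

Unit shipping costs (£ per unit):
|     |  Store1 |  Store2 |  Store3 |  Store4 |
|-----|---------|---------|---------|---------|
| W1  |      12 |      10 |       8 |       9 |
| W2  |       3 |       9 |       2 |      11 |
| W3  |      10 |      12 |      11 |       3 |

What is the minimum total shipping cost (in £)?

An optimal shipping plan:
  W1→Store3: 3 × £8 = £24
  W2→Store3: 31 × £2 = £62
  W3→Store1: 3 × £10 = £30
  W3→Store2: 8 × £12 = £96
  W3→Store3: 5 × £11 = £55
  W3→Store4: 68 × £3 = £204
Total = 24 + 62 + 30 + 96 + 55 + 204 = £471.

471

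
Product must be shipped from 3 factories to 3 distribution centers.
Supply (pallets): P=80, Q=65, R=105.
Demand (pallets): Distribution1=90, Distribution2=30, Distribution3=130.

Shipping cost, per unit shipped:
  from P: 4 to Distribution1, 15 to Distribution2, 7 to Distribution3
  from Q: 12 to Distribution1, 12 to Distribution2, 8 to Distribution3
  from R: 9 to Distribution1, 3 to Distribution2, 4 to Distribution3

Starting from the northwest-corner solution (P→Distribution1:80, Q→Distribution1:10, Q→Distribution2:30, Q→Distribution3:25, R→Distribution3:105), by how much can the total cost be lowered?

Current plan cost = 80·4 + 10·12 + 30·12 + 25·8 + 105·4 = 1420.
Optimal plan:
  P→Distribution1: 80 pallets
  Q→Distribution1: 10 pallets
  Q→Distribution3: 55 pallets
  R→Distribution2: 30 pallets
  R→Distribution3: 75 pallets
Optimal cost = 1270.
Saving = 1420 − 1270 = 150.

150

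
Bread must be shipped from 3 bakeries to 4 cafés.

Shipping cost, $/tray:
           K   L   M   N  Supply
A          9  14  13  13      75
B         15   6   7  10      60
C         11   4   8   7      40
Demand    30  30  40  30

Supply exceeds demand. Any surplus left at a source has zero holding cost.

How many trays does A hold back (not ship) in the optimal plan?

An optimal plan:
  A to K: 30 × $9 = $270
  B to L: 20 × $6 = $120
  B to M: 40 × $7 = $280
  C to L: 10 × $4 = $40
  C to N: 30 × $7 = $210
Total cost = $920.
A ships 30 of its 75, leaving 45.

45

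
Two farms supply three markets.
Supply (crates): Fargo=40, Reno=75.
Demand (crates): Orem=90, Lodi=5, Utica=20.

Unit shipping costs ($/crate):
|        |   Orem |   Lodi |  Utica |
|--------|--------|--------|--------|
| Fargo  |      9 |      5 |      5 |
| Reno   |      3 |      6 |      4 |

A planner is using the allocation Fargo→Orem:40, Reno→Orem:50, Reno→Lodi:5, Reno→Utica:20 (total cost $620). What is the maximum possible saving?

Current plan cost = 40·9 + 50·3 + 5·6 + 20·4 = $620.
Optimal plan:
  Fargo–Orem: 15 × $9 = $135
  Fargo–Lodi: 5 × $5 = $25
  Fargo–Utica: 20 × $5 = $100
  Reno–Orem: 75 × $3 = $225
Optimal cost = $485.
Saving = 620 − 485 = $135.

135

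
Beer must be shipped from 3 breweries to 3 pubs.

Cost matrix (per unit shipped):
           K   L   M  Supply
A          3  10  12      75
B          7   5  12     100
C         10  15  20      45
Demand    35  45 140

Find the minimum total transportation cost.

2335

A cheapest plan:
  A->M: 75 × 12 = 900
  B->L: 45 × 5 = 225
  B->M: 55 × 12 = 660
  C->K: 35 × 10 = 350
  C->M: 10 × 20 = 200
Total = 900 + 225 + 660 + 350 + 200 = 2335.
(Supply check: A ships 75; B ships 100; C ships 45.)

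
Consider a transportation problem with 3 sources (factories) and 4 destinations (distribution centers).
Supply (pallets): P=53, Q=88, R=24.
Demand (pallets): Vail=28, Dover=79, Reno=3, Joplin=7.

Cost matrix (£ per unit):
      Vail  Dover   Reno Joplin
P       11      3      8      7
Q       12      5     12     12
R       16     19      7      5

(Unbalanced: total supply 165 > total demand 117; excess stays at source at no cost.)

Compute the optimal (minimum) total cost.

One minimum-cost allocation:
  P->Dover: 53 pallets
  Q->Vail: 28 pallets
  Q->Dover: 26 pallets
  R->Reno: 3 pallets
  R->Joplin: 7 pallets
Total cost = £681.

681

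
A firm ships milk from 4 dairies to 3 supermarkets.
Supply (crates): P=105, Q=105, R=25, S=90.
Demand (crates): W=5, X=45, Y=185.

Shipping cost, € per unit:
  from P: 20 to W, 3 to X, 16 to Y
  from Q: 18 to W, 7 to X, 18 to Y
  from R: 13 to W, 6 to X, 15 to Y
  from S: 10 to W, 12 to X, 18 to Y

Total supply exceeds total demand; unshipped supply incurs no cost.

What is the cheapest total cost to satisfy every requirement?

3320

Optimal allocation:
  P–X: 45 crates
  P–Y: 60 crates
  Q–Y: 15 crates
  R–Y: 25 crates
  S–W: 5 crates
  S–Y: 85 crates
Total cost = €3320.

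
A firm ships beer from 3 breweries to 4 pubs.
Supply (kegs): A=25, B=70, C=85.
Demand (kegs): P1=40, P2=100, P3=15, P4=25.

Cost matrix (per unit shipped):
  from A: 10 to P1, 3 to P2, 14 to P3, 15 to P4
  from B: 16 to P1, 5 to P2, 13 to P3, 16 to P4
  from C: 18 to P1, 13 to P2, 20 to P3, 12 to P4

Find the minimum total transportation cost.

1810

A cheapest plan:
  A→P2: 25 kegs
  B→P2: 70 kegs
  C→P1: 40 kegs
  C→P2: 5 kegs
  C→P3: 15 kegs
  C→P4: 25 kegs
Total cost = 1810.
(Supply check: A ships 25; B ships 70; C ships 85.)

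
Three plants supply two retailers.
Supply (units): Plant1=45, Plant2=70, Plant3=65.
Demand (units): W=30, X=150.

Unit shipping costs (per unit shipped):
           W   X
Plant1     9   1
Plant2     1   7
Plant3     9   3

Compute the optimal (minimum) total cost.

550

A cheapest plan:
  Plant1->X: 45 units
  Plant2->W: 30 units
  Plant2->X: 40 units
  Plant3->X: 65 units
Total cost = 550.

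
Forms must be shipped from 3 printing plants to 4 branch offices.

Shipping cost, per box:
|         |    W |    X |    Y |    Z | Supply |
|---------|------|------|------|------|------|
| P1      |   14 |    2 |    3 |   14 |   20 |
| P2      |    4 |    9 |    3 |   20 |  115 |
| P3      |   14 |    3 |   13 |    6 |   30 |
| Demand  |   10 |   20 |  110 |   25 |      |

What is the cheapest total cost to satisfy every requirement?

Optimal allocation:
  P1->X: 15 × 2 = 30
  P1->Y: 5 × 3 = 15
  P2->W: 10 × 4 = 40
  P2->Y: 105 × 3 = 315
  P3->X: 5 × 3 = 15
  P3->Z: 25 × 6 = 150
Total = 30 + 15 + 40 + 315 + 15 + 150 = 565.
(Supply check: P1 ships 20; P2 ships 115; P3 ships 30.)

565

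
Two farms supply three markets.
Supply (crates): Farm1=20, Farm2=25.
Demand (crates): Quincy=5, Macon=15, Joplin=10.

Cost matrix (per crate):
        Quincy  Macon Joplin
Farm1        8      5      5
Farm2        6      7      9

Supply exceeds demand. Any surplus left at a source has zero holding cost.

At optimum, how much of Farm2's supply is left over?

15

An optimal plan:
  Farm1 to Macon: 10 crates
  Farm1 to Joplin: 10 crates
  Farm2 to Quincy: 5 crates
  Farm2 to Macon: 5 crates
Total cost = 165.
Farm2 ships 10 of its 25, leaving 15.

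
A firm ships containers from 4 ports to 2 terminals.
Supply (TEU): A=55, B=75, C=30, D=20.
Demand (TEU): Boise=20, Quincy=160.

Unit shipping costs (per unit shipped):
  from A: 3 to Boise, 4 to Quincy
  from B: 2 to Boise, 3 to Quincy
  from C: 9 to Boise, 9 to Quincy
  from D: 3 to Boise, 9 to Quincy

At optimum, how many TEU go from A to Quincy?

55

Solving gives:
  A→Quincy: 55 TEU
  B→Quincy: 75 TEU
  C→Quincy: 30 TEU
  D→Boise: 20 TEU
Total cost = 775.
So A→Quincy carries 55 TEU.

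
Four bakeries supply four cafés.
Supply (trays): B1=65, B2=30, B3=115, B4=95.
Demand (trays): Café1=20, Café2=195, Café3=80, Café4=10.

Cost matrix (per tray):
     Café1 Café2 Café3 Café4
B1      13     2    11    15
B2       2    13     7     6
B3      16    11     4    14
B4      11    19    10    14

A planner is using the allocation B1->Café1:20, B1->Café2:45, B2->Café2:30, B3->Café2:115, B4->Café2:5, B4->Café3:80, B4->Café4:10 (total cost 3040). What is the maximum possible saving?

460

Current plan cost = 20·13 + 45·2 + 30·13 + 115·11 + 5·19 + 80·10 + 10·14 = 3040.
Optimal plan:
  B1->Café2: 65 trays
  B2->Café1: 20 trays
  B2->Café4: 10 trays
  B3->Café2: 115 trays
  B4->Café2: 15 trays
  B4->Café3: 80 trays
Optimal cost = 2580.
Saving = 3040 − 2580 = 460.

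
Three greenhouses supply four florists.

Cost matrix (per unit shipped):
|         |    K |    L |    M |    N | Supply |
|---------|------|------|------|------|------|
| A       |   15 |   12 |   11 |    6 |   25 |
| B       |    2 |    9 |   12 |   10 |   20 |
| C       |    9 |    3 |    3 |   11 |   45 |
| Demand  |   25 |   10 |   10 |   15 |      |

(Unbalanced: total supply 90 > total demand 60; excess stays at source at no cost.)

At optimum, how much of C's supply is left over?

An optimal plan:
  A->N: 15 × 6 = 90
  B->K: 20 × 2 = 40
  C->K: 5 × 9 = 45
  C->L: 10 × 3 = 30
  C->M: 10 × 3 = 30
Total cost = 235.
C ships 25 of its 45, leaving 20.

20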